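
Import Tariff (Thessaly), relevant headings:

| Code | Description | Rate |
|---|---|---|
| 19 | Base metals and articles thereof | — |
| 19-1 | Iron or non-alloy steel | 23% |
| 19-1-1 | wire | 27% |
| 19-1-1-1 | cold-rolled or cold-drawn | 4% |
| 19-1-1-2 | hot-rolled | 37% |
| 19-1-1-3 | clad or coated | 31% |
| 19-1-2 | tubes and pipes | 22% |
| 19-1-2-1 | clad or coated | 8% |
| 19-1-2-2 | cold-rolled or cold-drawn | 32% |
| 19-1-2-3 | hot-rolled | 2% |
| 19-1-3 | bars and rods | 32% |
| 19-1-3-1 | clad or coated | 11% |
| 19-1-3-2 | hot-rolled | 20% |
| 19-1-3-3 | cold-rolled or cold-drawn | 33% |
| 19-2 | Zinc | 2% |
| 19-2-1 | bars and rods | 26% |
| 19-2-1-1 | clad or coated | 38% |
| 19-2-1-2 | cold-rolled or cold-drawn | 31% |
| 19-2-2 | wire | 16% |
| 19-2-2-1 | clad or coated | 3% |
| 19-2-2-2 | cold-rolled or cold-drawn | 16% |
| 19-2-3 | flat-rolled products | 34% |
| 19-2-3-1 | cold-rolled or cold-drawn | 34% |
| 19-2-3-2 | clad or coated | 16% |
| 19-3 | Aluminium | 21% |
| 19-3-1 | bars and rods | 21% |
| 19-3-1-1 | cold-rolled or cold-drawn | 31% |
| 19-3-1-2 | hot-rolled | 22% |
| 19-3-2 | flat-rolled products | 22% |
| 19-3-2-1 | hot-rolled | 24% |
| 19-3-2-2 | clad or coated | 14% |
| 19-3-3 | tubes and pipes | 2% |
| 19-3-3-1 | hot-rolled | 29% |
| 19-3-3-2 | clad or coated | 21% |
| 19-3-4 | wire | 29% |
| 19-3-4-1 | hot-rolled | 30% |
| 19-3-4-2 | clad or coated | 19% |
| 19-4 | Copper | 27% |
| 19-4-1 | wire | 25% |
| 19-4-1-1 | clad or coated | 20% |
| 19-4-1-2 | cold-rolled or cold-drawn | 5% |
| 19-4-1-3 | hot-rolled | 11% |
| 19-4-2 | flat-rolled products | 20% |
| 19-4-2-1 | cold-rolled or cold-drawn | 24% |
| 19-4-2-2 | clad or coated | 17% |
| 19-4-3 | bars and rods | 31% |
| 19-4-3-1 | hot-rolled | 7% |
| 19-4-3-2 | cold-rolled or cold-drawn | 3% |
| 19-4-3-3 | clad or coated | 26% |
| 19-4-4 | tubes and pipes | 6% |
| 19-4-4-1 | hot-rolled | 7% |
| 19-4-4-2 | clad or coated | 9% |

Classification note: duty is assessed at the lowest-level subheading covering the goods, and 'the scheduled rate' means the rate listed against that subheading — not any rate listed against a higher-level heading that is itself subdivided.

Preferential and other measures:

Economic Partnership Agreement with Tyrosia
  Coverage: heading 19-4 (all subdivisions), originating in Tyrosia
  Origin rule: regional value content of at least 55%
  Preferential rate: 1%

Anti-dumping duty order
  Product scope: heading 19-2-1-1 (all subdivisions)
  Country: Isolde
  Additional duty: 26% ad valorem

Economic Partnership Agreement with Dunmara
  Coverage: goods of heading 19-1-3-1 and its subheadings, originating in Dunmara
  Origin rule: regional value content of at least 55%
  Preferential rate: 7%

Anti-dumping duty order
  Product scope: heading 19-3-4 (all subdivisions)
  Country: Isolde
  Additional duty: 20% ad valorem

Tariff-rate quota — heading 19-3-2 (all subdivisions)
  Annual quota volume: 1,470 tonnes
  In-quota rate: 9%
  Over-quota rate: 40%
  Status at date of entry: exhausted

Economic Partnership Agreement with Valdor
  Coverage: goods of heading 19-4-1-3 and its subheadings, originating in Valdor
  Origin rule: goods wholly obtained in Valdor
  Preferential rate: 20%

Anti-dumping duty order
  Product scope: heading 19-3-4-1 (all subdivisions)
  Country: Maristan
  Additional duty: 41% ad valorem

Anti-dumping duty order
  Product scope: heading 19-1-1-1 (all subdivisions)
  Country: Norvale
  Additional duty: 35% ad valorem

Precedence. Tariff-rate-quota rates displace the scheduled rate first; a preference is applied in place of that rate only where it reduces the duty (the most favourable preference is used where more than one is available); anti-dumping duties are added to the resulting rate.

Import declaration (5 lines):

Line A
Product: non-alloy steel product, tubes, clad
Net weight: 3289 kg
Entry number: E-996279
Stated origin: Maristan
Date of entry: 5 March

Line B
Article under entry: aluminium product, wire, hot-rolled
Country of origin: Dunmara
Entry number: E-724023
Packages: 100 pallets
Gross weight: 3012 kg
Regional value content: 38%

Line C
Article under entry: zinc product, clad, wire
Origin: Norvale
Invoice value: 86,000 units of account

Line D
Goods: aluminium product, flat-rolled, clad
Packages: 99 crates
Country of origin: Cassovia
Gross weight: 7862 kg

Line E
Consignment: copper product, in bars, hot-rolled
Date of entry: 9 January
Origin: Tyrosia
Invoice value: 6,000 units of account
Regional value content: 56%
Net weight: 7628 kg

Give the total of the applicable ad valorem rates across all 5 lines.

82%

Line A: non-alloy steel → 19-1; tubes → 19-1-2; clad → 19-1-2-1. Scheduled 8%. No special measure applies. → 8%.
Line B: aluminium → 19-3; wire → 19-3-4; hot-rolled → 19-3-4-1. Scheduled 30%. Dunmara agreement on 19-1-3-1: 19-3-4-1 not covered. → 30%.
Line C: zinc → 19-2; wire → 19-2-2; clad → 19-2-2-1. Scheduled 3%. No special measure applies. → 3%.
Line D: aluminium → 19-3; flat-rolled → 19-3-2; clad → 19-3-2-2. Scheduled 14%. quota on 19-3-2 exhausted → over-quota 40%. → 40%.
Line E: copper → 19-4; in bars → 19-4-3; hot-rolled → 19-4-3-1. Scheduled 7%. Tyrosia agreement on 19-4: RVC ≥ 55% → 1% available; preferential 1%. → 1%.
Sum: 8% + 30% + 3% + 40% + 1% = 82%.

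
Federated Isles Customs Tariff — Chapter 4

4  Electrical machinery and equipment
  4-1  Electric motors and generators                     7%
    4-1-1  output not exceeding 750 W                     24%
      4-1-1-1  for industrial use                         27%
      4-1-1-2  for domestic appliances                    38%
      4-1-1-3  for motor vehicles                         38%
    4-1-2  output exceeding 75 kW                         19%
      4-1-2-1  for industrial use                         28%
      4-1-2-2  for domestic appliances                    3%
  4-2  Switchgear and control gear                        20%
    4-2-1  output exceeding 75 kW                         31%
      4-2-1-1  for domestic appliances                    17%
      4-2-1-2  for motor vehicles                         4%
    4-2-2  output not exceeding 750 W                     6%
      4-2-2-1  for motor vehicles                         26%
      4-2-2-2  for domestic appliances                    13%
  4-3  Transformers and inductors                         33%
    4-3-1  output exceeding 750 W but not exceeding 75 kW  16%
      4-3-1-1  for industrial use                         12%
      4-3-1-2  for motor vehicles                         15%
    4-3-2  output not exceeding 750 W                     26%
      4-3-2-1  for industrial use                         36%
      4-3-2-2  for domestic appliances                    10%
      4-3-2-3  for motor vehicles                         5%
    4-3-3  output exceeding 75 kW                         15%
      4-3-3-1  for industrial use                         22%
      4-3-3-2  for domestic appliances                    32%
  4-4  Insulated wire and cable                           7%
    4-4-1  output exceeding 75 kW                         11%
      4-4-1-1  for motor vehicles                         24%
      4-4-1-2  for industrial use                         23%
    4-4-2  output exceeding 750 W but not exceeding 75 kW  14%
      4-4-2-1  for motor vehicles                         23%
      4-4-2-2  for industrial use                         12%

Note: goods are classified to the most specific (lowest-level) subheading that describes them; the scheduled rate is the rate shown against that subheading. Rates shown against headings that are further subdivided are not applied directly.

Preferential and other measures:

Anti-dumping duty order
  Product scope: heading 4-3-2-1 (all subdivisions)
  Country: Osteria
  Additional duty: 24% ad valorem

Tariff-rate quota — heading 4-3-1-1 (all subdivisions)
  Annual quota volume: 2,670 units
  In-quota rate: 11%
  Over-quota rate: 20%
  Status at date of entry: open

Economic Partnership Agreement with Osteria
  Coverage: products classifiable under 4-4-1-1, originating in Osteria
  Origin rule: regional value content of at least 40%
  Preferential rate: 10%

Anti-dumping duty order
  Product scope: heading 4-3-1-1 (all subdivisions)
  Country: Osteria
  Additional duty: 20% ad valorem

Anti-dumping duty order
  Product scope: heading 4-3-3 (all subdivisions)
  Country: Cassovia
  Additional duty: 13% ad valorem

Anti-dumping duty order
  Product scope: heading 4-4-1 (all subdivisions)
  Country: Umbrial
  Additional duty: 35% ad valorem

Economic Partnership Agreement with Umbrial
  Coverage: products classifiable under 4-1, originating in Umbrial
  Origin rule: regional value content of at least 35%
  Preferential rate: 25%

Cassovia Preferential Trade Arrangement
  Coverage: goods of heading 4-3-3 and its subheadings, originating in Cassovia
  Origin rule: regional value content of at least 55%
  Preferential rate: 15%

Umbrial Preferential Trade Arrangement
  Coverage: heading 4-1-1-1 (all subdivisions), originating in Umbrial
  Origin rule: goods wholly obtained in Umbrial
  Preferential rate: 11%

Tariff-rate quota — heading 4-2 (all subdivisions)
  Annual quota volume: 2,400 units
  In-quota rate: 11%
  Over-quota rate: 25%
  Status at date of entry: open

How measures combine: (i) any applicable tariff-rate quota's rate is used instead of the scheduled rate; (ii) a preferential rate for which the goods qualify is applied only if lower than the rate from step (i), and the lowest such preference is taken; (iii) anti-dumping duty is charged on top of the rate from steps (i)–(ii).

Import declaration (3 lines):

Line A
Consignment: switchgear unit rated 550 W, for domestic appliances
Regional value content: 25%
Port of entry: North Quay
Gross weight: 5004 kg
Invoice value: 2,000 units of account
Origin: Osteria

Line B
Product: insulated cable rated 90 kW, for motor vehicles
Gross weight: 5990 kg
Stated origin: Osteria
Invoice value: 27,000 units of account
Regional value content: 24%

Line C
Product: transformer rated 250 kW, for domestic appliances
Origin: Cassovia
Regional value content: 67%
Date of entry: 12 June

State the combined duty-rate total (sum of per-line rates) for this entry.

Line A: switchgear unit → 4-2; rated 550 W → 4-2-2; for domestic appliances → 4-2-2-2. Scheduled 13%. quota on 4-2 open → in-quota 11%; Osteria agreement on 4-4-1-1: 4-2-2-2 not covered. → 11%.
Line B: insulated cable → 4-4; rated 90 kW → 4-4-1; for motor vehicles → 4-4-1-1. Scheduled 24%. Osteria agreement on 4-4-1-1: RVC < 40%. → 24%.
Line C: transformer → 4-3; rated 250 kW → 4-3-3; for domestic appliances → 4-3-3-2. Scheduled 32%. Cassovia agreement on 4-3-3: RVC ≥ 55% → 15% available; preferential 15%; anti-dumping (Cassovia, 4-3-3): +13%; total 15% + 13% = 28%. → 28%.
Sum: 11% + 24% + 28% = 63%.

63%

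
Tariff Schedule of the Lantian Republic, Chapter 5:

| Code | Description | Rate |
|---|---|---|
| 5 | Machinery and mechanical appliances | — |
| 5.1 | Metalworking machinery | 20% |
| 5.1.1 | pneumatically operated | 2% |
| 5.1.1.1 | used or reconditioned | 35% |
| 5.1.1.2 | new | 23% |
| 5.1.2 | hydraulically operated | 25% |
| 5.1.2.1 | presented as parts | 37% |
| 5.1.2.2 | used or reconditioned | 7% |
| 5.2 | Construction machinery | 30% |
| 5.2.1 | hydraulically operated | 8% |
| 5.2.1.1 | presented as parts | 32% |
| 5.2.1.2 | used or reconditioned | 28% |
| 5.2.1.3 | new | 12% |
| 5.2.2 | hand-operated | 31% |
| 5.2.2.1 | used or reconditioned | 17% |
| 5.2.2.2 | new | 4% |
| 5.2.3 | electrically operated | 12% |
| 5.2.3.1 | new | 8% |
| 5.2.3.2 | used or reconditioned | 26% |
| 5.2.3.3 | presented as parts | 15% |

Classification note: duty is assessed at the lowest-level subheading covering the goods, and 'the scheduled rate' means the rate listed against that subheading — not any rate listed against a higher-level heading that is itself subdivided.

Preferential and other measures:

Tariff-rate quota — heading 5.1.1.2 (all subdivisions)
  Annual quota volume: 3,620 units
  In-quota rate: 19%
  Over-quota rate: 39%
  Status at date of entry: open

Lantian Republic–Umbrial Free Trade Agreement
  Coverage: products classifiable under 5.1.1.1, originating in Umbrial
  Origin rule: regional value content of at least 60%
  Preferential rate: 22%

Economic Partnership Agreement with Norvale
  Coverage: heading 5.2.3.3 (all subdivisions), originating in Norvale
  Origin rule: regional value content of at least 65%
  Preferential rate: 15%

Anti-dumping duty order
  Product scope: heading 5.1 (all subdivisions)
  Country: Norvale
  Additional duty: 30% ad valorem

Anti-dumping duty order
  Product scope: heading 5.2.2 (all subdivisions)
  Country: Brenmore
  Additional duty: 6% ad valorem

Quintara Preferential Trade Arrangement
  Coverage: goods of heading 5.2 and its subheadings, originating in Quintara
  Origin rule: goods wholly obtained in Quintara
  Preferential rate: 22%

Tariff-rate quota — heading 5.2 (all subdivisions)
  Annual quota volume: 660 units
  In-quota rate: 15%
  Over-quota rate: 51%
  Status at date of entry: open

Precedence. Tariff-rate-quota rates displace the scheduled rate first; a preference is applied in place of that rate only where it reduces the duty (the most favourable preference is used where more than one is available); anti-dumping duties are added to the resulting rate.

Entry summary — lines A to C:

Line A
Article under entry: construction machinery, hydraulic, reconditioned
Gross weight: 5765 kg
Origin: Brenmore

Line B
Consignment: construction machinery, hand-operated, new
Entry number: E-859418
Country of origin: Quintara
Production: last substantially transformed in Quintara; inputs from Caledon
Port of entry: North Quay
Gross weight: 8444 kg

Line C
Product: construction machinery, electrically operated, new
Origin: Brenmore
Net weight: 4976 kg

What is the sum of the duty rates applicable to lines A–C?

45%

Line A: construction → 5.2; hydraulic → 5.2.1; reconditioned → 5.2.1.2. Scheduled 28%. quota on 5.2 open → in-quota 15%. → 15%.
Line B: construction → 5.2; hand-operated → 5.2.2; new → 5.2.2.2. Scheduled 4%. quota on 5.2 open → in-quota 15%; Quintara agreement on 5.2: not wholly obtained. → 15%.
Line C: construction → 5.2; electrically operated → 5.2.3; new → 5.2.3.1. Scheduled 8%. quota on 5.2 open → in-quota 15%. → 15%.
Sum: 15% + 15% + 15% = 45%.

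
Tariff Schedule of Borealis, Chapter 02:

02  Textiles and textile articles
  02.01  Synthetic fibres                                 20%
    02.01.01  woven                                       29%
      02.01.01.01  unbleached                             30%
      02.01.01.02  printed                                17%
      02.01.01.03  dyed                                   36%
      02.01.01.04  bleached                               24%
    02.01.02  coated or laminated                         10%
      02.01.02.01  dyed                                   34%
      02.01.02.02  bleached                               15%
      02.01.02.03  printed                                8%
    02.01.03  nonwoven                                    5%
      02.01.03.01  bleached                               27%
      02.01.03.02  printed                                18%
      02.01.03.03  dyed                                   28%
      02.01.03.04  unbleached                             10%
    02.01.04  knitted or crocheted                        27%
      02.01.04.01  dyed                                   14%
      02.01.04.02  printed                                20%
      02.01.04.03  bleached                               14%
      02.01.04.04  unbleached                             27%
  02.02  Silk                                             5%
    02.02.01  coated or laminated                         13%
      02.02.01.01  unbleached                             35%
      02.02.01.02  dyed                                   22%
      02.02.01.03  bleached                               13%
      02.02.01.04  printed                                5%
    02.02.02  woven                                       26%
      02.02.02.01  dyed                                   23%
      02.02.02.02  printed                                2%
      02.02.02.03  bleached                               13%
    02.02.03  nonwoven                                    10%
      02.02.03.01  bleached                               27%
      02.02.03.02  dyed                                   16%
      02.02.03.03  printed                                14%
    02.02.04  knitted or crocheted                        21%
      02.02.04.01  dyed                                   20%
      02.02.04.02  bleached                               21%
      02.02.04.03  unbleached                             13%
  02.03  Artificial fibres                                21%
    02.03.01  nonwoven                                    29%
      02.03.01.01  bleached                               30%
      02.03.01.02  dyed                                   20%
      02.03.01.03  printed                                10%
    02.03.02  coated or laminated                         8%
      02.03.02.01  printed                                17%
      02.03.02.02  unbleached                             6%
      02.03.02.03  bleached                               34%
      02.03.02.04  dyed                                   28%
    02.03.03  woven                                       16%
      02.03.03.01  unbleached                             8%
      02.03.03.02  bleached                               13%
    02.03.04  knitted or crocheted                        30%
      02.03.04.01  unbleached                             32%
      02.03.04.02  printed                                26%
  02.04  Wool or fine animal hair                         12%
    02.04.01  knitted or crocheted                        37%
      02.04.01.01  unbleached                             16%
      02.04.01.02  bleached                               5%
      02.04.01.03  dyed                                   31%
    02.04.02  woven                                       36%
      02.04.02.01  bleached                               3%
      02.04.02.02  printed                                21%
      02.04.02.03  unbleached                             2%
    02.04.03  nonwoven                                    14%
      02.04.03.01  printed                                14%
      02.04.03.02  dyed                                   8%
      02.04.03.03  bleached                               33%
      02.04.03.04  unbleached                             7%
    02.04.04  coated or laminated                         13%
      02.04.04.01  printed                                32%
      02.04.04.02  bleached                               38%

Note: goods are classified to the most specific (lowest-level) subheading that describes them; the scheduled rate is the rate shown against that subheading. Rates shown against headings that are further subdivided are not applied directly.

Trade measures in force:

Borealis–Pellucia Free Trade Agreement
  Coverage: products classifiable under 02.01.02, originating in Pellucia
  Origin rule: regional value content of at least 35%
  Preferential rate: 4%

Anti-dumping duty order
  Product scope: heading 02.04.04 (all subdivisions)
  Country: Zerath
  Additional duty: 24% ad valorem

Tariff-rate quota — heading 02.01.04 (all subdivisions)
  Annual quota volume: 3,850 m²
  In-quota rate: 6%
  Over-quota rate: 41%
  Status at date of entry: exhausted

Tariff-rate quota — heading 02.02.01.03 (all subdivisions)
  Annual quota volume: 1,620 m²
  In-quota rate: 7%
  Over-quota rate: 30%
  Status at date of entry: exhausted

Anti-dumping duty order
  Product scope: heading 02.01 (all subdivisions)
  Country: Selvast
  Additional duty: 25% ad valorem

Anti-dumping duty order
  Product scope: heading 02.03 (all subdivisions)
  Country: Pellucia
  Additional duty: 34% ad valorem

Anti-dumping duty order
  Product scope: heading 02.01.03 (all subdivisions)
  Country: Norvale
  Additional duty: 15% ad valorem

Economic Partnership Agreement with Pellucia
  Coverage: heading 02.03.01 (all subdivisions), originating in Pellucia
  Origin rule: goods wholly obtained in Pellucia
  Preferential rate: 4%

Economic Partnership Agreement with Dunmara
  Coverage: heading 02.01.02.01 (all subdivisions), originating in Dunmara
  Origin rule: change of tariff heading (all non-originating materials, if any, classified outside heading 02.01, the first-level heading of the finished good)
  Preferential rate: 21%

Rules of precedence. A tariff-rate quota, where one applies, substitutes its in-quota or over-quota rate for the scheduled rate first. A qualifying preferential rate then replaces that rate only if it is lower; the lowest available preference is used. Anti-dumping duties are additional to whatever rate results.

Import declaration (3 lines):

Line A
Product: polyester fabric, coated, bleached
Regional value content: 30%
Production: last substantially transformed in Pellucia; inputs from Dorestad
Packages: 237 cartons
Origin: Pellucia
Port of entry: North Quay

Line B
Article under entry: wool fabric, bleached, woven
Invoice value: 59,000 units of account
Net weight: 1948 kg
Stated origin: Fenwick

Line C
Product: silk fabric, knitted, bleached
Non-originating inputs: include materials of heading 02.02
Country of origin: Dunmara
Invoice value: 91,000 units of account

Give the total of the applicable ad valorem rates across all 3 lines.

Line A: polyester → 02.01; coated → 02.01.02; bleached → 02.01.02.02. Scheduled 15%. Pellucia agreement on 02.01.02: RVC < 35%; Pellucia agreement on 02.03.01: 02.01.02.02 not covered. → 15%.
Line B: wool → 02.04; woven → 02.04.02; bleached → 02.04.02.01. Scheduled 3%. No special measure applies. → 3%.
Line C: silk → 02.02; knitted → 02.02.04; bleached → 02.02.04.02. Scheduled 21%. Dunmara agreement on 02.01.02.01: 02.02.04.02 not covered. → 21%.
Sum: 15% + 3% + 21% = 39%.

39%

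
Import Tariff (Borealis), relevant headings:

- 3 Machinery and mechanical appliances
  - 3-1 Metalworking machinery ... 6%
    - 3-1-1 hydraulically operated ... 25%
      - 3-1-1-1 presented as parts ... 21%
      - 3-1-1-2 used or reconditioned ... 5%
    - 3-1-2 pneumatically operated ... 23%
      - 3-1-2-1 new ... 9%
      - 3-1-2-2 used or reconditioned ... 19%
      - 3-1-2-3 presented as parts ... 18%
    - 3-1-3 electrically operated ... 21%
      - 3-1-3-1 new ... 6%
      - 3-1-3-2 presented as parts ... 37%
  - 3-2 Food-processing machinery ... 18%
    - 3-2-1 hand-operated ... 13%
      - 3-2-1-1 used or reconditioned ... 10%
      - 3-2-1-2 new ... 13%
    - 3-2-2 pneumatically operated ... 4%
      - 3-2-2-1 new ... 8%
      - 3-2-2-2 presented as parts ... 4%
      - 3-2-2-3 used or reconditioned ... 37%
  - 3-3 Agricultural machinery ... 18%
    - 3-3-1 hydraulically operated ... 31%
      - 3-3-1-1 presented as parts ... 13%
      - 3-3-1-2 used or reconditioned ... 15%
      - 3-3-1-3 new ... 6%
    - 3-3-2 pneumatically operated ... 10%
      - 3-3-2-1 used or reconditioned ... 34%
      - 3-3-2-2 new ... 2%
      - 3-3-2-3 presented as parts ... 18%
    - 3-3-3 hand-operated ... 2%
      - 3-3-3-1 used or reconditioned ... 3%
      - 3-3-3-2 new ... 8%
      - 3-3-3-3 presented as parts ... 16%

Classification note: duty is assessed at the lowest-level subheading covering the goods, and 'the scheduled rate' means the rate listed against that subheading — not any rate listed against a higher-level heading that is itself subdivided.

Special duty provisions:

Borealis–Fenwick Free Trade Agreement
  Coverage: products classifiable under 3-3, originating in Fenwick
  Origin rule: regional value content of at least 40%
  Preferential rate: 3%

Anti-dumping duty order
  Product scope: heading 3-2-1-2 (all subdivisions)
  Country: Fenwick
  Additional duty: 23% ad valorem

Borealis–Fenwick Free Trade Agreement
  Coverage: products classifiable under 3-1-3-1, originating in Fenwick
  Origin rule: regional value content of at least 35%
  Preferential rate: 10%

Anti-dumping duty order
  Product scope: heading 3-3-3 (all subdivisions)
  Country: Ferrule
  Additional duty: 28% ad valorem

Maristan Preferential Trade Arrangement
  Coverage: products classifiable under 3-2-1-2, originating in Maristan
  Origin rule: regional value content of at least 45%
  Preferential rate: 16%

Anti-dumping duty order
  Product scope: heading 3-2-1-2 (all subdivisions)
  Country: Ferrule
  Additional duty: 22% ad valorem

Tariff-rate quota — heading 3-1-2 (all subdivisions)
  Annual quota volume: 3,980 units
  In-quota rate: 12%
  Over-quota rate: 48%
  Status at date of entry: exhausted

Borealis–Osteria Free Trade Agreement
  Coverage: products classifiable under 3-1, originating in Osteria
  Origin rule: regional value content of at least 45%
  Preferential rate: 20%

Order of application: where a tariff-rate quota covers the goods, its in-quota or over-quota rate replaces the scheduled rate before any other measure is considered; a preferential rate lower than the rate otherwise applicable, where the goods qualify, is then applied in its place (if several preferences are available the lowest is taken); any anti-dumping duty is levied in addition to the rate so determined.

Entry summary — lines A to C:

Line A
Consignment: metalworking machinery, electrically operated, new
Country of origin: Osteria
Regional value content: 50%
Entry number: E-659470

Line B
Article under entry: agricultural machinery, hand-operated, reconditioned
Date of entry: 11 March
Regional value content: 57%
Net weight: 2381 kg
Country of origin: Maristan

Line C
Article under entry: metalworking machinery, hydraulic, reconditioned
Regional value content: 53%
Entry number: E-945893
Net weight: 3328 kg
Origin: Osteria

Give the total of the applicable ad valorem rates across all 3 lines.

Line A: metalworking → 3-1; electrically operated → 3-1-3; new → 3-1-3-1. Scheduled 6%. Osteria agreement on 3-1: RVC ≥ 45% → 20% available; preference 20% not lower than 6% → no reduction. → 6%.
Line B: agricultural → 3-3; hand-operated → 3-3-3; reconditioned → 3-3-3-1. Scheduled 3%. Maristan agreement on 3-2-1-2: 3-3-3-1 not covered. → 3%.
Line C: metalworking → 3-1; hydraulic → 3-1-1; reconditioned → 3-1-1-2. Scheduled 5%. Osteria agreement on 3-1: RVC ≥ 45% → 20% available; preference 20% not lower than 5% → no reduction. → 5%.
Sum: 6% + 3% + 5% = 14%.

14%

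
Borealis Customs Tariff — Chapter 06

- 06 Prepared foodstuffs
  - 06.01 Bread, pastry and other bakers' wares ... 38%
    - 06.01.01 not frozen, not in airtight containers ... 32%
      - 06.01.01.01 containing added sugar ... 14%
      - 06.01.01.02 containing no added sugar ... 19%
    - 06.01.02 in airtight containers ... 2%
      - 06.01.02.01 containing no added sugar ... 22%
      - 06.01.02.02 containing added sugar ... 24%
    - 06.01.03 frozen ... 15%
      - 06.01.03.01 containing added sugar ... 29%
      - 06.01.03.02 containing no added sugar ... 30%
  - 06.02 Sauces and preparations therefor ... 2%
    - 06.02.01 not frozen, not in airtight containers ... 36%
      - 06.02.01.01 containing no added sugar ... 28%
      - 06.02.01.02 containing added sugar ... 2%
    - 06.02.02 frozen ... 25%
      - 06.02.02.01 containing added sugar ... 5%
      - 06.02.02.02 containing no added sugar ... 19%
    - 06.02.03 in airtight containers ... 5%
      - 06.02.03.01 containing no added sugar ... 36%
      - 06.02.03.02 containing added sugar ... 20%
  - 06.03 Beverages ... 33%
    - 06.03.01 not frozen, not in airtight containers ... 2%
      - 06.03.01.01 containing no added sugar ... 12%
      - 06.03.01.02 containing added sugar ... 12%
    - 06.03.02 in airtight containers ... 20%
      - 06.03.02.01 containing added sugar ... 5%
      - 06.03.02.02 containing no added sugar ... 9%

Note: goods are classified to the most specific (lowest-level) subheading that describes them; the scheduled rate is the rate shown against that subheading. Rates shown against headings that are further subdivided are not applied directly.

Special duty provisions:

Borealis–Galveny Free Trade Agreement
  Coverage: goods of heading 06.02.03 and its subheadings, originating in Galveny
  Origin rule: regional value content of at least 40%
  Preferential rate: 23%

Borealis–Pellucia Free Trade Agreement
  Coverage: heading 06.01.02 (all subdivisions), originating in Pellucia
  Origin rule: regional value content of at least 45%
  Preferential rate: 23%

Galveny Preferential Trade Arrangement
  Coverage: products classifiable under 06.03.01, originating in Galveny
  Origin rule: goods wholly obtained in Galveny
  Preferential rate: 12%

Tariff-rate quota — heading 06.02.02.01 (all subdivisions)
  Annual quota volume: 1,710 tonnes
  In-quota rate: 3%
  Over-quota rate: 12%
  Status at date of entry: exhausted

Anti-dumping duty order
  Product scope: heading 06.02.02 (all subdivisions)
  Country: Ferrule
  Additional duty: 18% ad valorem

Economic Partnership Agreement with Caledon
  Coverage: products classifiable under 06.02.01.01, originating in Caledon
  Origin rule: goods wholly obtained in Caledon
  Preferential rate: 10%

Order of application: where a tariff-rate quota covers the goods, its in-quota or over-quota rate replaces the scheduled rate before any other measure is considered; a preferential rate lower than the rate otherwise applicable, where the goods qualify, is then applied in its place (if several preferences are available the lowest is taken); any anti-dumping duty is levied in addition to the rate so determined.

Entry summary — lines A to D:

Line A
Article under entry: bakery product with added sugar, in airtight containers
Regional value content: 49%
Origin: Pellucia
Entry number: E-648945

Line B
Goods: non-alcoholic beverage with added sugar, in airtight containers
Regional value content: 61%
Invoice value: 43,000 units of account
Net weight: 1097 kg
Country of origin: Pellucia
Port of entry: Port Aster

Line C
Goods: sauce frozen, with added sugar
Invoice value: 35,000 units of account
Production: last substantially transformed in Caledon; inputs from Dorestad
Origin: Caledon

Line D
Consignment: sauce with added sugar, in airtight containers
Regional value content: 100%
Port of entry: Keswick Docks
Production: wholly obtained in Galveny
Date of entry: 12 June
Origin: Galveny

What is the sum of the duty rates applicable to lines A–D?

Line A: bakery product → 06.01; in airtight containers → 06.01.02; with added sugar → 06.01.02.02. Scheduled 24%. Pellucia agreement on 06.01.02: RVC ≥ 45% → 23% available; preferential 23%. → 23%.
Line B: non-alcoholic beverage → 06.03; in airtight containers → 06.03.02; with added sugar → 06.03.02.01. Scheduled 5%. Pellucia agreement on 06.01.02: 06.03.02.01 not covered. → 5%.
Line C: sauce → 06.02; frozen → 06.02.02; with added sugar → 06.02.02.01. Scheduled 5%. quota on 06.02.02.01 exhausted → over-quota 12%; Caledon agreement on 06.02.01.01: 06.02.02.01 not covered. → 12%.
Line D: sauce → 06.02; in airtight containers → 06.02.03; with added sugar → 06.02.03.02. Scheduled 20%. Galveny agreement on 06.02.03: RVC ≥ 40% → 23% available; Galveny agreement on 06.03.01: 06.02.03.02 not covered; preference 23% not lower than 20% → no reduction. → 20%.
Sum: 23% + 5% + 12% + 20% = 60%.

60%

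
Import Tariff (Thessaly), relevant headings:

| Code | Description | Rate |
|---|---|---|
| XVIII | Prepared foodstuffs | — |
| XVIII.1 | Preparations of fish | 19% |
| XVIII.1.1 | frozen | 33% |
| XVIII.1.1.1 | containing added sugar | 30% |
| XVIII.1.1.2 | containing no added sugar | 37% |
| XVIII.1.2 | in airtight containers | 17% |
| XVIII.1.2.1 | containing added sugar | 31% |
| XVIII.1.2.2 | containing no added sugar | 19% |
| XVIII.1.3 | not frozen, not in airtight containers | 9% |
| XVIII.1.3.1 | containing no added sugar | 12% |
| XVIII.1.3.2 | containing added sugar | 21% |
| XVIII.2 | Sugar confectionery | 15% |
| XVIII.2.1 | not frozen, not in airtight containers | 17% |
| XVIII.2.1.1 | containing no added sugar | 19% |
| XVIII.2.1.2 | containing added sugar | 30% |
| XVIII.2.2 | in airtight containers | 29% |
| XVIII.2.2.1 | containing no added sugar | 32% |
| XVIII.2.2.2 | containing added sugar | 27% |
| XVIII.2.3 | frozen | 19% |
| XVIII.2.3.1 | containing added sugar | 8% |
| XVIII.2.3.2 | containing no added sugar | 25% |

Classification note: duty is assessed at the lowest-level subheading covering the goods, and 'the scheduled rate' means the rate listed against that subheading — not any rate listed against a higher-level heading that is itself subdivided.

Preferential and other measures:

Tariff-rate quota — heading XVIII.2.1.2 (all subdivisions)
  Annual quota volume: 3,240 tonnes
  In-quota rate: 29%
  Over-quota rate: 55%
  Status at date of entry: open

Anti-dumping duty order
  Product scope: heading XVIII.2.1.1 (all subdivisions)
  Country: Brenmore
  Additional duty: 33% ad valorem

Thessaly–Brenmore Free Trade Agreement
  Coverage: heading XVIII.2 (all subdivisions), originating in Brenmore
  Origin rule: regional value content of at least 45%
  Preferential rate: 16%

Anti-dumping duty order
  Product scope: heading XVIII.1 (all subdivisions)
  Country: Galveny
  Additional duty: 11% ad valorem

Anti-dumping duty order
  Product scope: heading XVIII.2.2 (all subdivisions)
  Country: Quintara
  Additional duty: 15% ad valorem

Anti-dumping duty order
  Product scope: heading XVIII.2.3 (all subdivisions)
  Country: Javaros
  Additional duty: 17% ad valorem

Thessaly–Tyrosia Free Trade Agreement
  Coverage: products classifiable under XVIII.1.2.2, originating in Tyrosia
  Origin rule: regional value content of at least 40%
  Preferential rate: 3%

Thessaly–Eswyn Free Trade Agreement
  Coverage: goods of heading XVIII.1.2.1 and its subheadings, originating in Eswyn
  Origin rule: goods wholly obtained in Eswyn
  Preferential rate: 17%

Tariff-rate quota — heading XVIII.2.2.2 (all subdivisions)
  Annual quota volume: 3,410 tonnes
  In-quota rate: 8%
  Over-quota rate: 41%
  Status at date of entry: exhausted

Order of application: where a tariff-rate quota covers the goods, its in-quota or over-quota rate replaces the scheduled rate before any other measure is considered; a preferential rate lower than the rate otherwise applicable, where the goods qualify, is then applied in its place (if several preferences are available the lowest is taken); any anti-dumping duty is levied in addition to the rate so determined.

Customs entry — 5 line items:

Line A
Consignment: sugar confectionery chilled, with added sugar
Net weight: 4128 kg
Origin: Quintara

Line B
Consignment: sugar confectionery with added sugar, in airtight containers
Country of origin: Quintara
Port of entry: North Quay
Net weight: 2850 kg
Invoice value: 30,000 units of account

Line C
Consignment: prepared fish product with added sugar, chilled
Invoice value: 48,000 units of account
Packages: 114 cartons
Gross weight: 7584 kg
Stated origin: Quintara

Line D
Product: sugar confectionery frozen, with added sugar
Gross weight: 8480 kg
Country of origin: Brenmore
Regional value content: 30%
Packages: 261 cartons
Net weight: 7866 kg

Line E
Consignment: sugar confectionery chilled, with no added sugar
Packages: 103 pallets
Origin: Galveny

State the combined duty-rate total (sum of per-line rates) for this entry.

Line A: sugar confectionery → XVIII.2; chilled → XVIII.2.1; with added sugar → XVIII.2.1.2. Scheduled 30%. quota on XVIII.2.1.2 open → in-quota 29%. → 29%.
Line B: sugar confectionery → XVIII.2; in airtight containers → XVIII.2.2; with added sugar → XVIII.2.2.2. Scheduled 27%. quota on XVIII.2.2.2 exhausted → over-quota 41%; anti-dumping (Quintara, XVIII.2.2): +15%; total 41% + 15% = 56%. → 56%.
Line C: prepared fish product → XVIII.1; chilled → XVIII.1.3; with added sugar → XVIII.1.3.2. Scheduled 21%. No special measure applies. → 21%.
Line D: sugar confectionery → XVIII.2; frozen → XVIII.2.3; with added sugar → XVIII.2.3.1. Scheduled 8%. Brenmore agreement on XVIII.2: RVC < 45%. → 8%.
Line E: sugar confectionery → XVIII.2; chilled → XVIII.2.1; with no added sugar → XVIII.2.1.1. Scheduled 19%. No special measure applies. → 19%.
Sum: 29% + 56% + 21% + 8% + 19% = 133%.

133%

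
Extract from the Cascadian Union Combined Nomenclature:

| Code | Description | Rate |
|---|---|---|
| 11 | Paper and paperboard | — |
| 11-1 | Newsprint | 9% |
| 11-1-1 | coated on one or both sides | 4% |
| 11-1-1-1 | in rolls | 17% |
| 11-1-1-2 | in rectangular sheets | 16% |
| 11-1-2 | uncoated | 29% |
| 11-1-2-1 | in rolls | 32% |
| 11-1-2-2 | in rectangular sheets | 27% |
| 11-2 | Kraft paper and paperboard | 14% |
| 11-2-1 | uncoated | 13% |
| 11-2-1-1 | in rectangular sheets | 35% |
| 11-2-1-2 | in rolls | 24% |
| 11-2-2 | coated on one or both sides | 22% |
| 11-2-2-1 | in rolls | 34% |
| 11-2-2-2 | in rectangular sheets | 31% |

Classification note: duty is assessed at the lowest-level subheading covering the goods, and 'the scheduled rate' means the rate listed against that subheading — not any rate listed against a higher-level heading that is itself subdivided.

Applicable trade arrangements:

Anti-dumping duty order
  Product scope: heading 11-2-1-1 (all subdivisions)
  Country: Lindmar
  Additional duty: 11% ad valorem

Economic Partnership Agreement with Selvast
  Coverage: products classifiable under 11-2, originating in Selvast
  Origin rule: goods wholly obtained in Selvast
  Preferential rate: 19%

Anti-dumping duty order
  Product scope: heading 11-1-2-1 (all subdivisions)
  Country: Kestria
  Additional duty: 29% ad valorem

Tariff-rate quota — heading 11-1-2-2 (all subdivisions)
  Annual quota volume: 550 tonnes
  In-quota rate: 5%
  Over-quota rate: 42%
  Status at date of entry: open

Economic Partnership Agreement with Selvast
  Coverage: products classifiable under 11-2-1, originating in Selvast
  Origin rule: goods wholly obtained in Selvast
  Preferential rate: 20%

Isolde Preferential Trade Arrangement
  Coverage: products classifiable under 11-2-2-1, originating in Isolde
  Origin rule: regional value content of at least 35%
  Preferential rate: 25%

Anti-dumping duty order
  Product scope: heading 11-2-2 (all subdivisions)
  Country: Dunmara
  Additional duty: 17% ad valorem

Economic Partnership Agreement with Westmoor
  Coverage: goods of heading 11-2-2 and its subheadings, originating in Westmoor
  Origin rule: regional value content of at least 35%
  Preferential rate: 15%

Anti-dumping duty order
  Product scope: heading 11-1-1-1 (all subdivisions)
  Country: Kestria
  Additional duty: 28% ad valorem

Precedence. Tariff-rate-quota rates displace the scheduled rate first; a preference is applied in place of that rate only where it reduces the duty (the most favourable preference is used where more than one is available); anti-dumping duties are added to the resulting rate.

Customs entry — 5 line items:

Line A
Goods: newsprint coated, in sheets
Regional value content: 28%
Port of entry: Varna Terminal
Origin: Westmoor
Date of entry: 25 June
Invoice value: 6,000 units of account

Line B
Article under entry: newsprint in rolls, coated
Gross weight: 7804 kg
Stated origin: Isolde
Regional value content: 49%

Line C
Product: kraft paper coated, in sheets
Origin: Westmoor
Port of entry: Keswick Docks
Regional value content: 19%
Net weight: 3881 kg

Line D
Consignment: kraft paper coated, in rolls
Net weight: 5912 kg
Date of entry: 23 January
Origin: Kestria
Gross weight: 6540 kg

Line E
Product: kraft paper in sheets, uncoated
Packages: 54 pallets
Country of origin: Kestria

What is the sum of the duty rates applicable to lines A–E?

Line A: newsprint → 11-1; coated → 11-1-1; in sheets → 11-1-1-2. Scheduled 16%. Westmoor agreement on 11-2-2: 11-1-1-2 not covered. → 16%.
Line B: newsprint → 11-1; coated → 11-1-1; in rolls → 11-1-1-1. Scheduled 17%. Isolde agreement on 11-2-2-1: 11-1-1-1 not covered. → 17%.
Line C: kraft paper → 11-2; coated → 11-2-2; in sheets → 11-2-2-2. Scheduled 31%. Westmoor agreement on 11-2-2: RVC < 35%. → 31%.
Line D: kraft paper → 11-2; coated → 11-2-2; in rolls → 11-2-2-1. Scheduled 34%. No special measure applies. → 34%.
Line E: kraft paper → 11-2; uncoated → 11-2-1; in sheets → 11-2-1-1. Scheduled 35%. No special measure applies. → 35%.
Sum: 16% + 17% + 31% + 34% + 35% = 133%.

133%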